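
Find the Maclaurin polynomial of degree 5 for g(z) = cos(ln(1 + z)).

z^5/3 - 5*z^4/12 + z^3/2 - z^2/2 + 1

Let u equal the inner series; expand the outer function in u and truncate.
g(0) = 1
g′(0) = 0
g′′(0) = -1
g′′′(0) = 3
g^(4)(0) = -10
g^(5)(0) = 40
Then c_k = g^(k)(0)/k! gives each Taylor coefficient.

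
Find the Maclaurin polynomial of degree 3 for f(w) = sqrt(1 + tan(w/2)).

Substitute the inner expansion into the outer series and collect powers.
f(0) = 1
f′(0) = 1/4
f′′(0) = -1/16
f′′′(0) = 11/64

11*w^3/384 - w^2/32 + w/4 + 1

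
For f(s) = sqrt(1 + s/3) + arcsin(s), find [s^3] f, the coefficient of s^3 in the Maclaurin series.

Combine the two series term by term.
f(0) = 1
f′(0) = 7/6
f′′(0) = -1/36
f′′′(0) = 73/72
So c_3 = f′′′(0)/3! = 73/432.

73/432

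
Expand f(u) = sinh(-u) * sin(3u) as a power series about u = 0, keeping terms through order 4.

Take the Cauchy product of the two expansions.
f(0) = 0
f′(0) = 0
f′′(0) = -6
f′′′(0) = 0
f^(4)(0) = 96
The Taylor polynomial is Σ f^(k)(0)/k! · u^k.

4*u^4 - 3*u^2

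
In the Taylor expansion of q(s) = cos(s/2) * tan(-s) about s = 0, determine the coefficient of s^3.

-5/24

Write out both Maclaurin series and multiply, keeping only the needed powers.
q(0) = 0
q′(0) = -1
q′′(0) = 0
q′′′(0) = -5/4
So c_3 = q′′′(0)/3! = -5/24.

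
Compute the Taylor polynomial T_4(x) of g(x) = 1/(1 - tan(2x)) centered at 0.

Let u equal the inner series; expand the outer function in u and truncate.

80*x^4/3 + 32*x^3/3 + 4*x^2 + 2*x + 1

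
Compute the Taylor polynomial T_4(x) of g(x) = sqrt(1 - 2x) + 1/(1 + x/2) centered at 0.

-9*x^4/16 - 5*x^3/8 - x^2/4 - 3*x/2 + 2

Add the two expansions coefficient-wise.
g(0) = 2
g′(0) = -3/2
g′′(0) = -1/2
g′′′(0) = -15/4
g^(4)(0) = -27/2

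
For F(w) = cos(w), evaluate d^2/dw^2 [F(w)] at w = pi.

1

The coefficient of (w - pi)^2 in the expansion is 1/2, so F′′(pi) = 2! * (1/2) = 1.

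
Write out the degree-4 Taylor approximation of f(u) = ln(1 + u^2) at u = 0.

-u^4/2 + u^2

[u^0] = 0;  [u^1] = 0;  [u^2] = 1;  [u^3] = 0;  [u^4] = -1/2.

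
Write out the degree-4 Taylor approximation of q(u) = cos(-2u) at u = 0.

[u^0] = 1;  [u^1] = 0;  [u^2] = -2;  [u^3] = 0;  [u^4] = 2/3.

2*u^4/3 - 2*u^2 + 1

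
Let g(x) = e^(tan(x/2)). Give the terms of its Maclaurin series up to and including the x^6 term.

59*x^6/15360 + 37*x^5/3840 + 3*x^4/128 + x^3/16 + x^2/8 + x/2 + 1

Plug the Maclaurin series of the inner function into that of the outer and collect terms.
[x^0] = 1;  [x^1] = 1/2;  [x^2] = 1/8;  [x^3] = 1/16;  [x^4] = 3/128;  [x^5] = 37/3840;  [x^6] = 59/15360.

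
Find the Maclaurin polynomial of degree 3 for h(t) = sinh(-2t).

-4*t^3/3 - 2*t

[t^0] = 0;  [t^1] = -2;  [t^2] = 0;  [t^3] = -4/3.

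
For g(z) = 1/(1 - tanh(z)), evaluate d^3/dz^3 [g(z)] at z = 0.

4

Compose series: expand the inner function first, then feed it into the outer expansion.
From the series, [z^3] g = 2/3; multiply by 3! = 6 to get 4.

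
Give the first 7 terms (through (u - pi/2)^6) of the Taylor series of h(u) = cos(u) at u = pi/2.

-(u - pi/2)^5/120 + (u - pi/2)^3/6 - (u - pi/2)

Differentiate repeatedly and evaluate at the center.
[(u - pi/2)^0] = 0;  [(u - pi/2)^1] = -1;  [(u - pi/2)^2] = 0;  [(u - pi/2)^3] = 1/6;  [(u - pi/2)^4] = 0;  [(u - pi/2)^5] = -1/120;  [(u - pi/2)^6] = 0.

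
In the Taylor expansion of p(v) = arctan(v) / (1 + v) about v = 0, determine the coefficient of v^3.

2/3

Expand each factor separately, then convolve coefficients.
[v^0] = 0;  [v^1] = 1;  [v^2] = -1;  [v^3] = 2/3.
So c_3 = p′′′(0)/3! = 2/3.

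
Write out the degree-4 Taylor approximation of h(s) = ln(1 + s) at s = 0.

Apply the Taylor formula c_k = f^(k)(a)/k!.

-s^4/4 + s^3/3 - s^2/2 + s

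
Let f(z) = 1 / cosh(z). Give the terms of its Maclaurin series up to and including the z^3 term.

1 - z^2/2

Write the quotient as an unknown series and match coefficients against numerator = denominator · series.
f(0) = 1
f′(0) = 0
f′′(0) = -1
f′′′(0) = 0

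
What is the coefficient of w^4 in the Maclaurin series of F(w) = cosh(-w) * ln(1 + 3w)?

Take the Cauchy product of the two expansions.
So c_4 = F^(4)(0)/4! = -45/2.

-45/2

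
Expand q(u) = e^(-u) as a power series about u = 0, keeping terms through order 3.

-u^3/6 + u^2/2 - u + 1

Differentiate repeatedly and evaluate at the center.
[u^0] = 1;  [u^1] = -1;  [u^2] = 1/2;  [u^3] = -1/6.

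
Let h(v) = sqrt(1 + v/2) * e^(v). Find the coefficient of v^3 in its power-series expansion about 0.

103/384

Expand each factor separately, then convolve coefficients.
[v^0] = 1;  [v^1] = 5/4;  [v^2] = 23/32;  [v^3] = 103/384.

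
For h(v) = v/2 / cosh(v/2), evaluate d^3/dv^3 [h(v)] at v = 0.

-3/8

Invert the denominator's series and multiply.
The coefficient of v^3 in the expansion is -1/16, so h′′′(0) = 3! * (-1/16) = -3/8.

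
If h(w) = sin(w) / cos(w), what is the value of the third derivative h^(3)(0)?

2

Invert the denominator's series and multiply.
The coefficient of w^3 in the expansion is 1/3, so h′′′(0) = 3! * (1/3) = 2.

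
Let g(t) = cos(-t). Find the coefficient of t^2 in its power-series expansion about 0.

-1/2

g(0) = 1
g′(0) = 0
g′′(0) = -1
The Taylor polynomial is Σ g^(k)(0)/k! · t^k.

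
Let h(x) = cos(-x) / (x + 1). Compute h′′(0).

1

Expand 1/(denominator) as a geometric series and multiply by the numerator's series.
The coefficient of x^2 in the expansion is 1/2, so h′′(0) = 2! * (1/2) = 1.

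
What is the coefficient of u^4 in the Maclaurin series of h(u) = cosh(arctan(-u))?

-7/24

Substitute the inner expansion into the outer series and collect powers.
h(0) = 1
h′(0) = 0
h′′(0) = 1
h′′′(0) = 0
h^(4)(0) = -7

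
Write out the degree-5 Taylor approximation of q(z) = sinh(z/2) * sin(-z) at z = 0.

Take the Cauchy product of the two expansions.

z^4/16 - z^2/2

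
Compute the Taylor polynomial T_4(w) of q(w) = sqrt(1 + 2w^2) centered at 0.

-w^4/2 + w^2 + 1

Compute the successive derivatives at the expansion point and divide by k!.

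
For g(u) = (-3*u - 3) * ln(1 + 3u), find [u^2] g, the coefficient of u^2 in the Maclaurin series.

9/2

Multiply each power in the prefactor through the base expansion.
So c_2 = g′′(0)/2! = 9/2.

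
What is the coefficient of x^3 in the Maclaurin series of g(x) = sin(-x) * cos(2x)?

13/6

Expand each factor separately, then convolve coefficients.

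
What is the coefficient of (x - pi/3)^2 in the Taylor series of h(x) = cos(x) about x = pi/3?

-1/4

h(pi/3) = 1/2
h′(pi/3) = -sqrt(3)/2
h′′(pi/3) = -1/2
So c_2 = h′′(pi/3)/2! = -1/4.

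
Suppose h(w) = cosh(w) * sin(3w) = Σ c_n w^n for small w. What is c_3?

Expand each factor separately, then convolve coefficients.

-3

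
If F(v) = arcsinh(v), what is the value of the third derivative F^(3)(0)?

The coefficient of v^3 in the expansion is -1/6, so F′′′(0) = 3! * (-1/6) = -1.

-1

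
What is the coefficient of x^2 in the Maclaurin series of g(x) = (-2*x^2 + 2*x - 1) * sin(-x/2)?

-1

Multiply each power in the prefactor through the base expansion.
[x^0] = 0;  [x^1] = 1/2;  [x^2] = -1.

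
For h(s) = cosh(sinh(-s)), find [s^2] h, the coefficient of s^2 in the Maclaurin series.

Compose series: expand the inner function first, then feed it into the outer expansion.
h(0) = 1
h′(0) = 0
h′′(0) = 1

1/2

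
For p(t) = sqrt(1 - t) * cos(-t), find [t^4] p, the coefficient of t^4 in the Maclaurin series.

Take the Cauchy product of the two expansions.

25/384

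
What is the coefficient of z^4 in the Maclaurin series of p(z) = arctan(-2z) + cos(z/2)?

Add the two expansions coefficient-wise.
[z^0] = 1;  [z^1] = -2;  [z^2] = -1/8;  [z^3] = 8/3;  [z^4] = 1/384.

1/384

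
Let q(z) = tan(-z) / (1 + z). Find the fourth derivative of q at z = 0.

32

Write out both Maclaurin series and multiply, keeping only the needed powers.
From the series, [z^4] q = 4/3; multiply by 4! = 24 to get 32.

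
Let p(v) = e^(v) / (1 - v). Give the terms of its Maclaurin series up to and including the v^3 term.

8*v^3/3 + 5*v^2/2 + 2*v + 1

Use 1/(1 - r) = Σ r^k on the denominator, then take the Cauchy product.
p(0) = 1
p′(0) = 2
p′′(0) = 5
p′′′(0) = 16
Then c_k = p^(k)(0)/k! gives each Taylor coefficient.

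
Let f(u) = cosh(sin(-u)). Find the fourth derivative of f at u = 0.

-3

Compose series: expand the inner function first, then feed it into the outer expansion.
From the series, [u^4] f = -1/8; multiply by 4! = 24 to get -3.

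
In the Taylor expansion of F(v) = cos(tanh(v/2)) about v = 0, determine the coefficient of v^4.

Substitute the inner expansion into the outer series and collect powers.
F(0) = 1
F′(0) = 0
F′′(0) = -1/4
F′′′(0) = 0
F^(4)(0) = 9/16

3/128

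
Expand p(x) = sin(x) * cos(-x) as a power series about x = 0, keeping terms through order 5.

Write out both Maclaurin series and multiply, keeping only the needed powers.
p(0) = 0
p′(0) = 1
p′′(0) = 0
p′′′(0) = -4
p^(4)(0) = 0
p^(5)(0) = 16

2*x^5/15 - 2*x^3/3 + x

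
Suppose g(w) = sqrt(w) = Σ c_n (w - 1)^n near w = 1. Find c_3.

1/16

[(w - 1)^0] = 1;  [(w - 1)^1] = 1/2;  [(w - 1)^2] = -1/8;  [(w - 1)^3] = 1/16.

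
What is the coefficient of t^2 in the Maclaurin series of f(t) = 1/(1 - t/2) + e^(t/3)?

Expand each term separately and add.
[t^0] = 2;  [t^1] = 5/6;  [t^2] = 11/36.
So c_2 = f′′(0)/2! = 11/36.

11/36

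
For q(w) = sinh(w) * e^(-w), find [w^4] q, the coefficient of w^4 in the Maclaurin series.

Take the Cauchy product of the two expansions.

-1/3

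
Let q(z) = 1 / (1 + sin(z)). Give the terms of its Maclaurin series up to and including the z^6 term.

17*z^6/45 - 61*z^5/120 + 2*z^4/3 - 5*z^3/6 + z^2 - z + 1

Write 1/(1+u) = 1 - u + u^2 - u^3 + ... and substitute the series for u.
q(0) = 1
q′(0) = -1
q′′(0) = 2
q′′′(0) = -5
q^(4)(0) = 16
q^(5)(0) = -61
q^(6)(0) = 272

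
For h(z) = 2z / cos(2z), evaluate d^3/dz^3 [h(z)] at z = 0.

Divide the numerator series by the denominator series (power-series long division).
The coefficient of z^3 in the expansion is 4, so h′′′(0) = 3! * (4) = 24.

24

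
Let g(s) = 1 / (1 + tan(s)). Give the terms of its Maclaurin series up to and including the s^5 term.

Expand as Σ (-1)^k u^k with u equal to the inner function's series.
g(0) = 1
g′(0) = -1
g′′(0) = 2
g′′′(0) = -8
g^(4)(0) = 40
g^(5)(0) = -256

-32*s^5/15 + 5*s^4/3 - 4*s^3/3 + s^2 - s + 1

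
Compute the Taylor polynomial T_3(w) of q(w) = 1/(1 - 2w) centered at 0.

Differentiate repeatedly and evaluate at the center.
q(0) = 1
q′(0) = 2
q′′(0) = 8
q′′′(0) = 48
The Taylor polynomial is Σ q^(k)(0)/k! · w^k.

8*w^3 + 4*w^2 + 2*w + 1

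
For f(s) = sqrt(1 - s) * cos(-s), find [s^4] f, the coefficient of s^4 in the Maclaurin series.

25/384

Take the Cauchy product of the two expansions.
f(0) = 1
f′(0) = -1/2
f′′(0) = -5/4
f′′′(0) = 9/8
f^(4)(0) = 25/16
Then c_k = f^(k)(0)/k! gives each Taylor coefficient.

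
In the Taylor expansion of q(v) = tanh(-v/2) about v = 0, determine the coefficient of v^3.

1/24

Use the known series and substitute for the argument.
So c_3 = q′′′(0)/3! = 1/24.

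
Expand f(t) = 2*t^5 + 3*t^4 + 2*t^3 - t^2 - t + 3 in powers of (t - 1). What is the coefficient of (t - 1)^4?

Differentiate repeatedly and evaluate at the center.
f(1) = 8
f′(1) = 25
f′′(1) = 86
f′′′(1) = 204
f^(4)(1) = 312
So c_4 = f^(4)(1)/4! = 13.

13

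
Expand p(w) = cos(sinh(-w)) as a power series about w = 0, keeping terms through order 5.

-w^4/8 - w^2/2 + 1

Plug the Maclaurin series of the inner function into that of the outer and collect terms.
p(0) = 1
p′(0) = 0
p′′(0) = -1
p′′′(0) = 0
p^(4)(0) = -3
p^(5)(0) = 0
The Taylor polynomial is Σ p^(k)(0)/k! · w^k.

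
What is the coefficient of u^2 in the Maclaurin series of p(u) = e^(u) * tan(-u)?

-1

Write out both Maclaurin series and multiply, keeping only the needed powers.
[u^0] = 0;  [u^1] = -1;  [u^2] = -1.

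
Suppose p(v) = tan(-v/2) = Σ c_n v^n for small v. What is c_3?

-1/24

[v^0] = 0;  [v^1] = -1/2;  [v^2] = 0;  [v^3] = -1/24.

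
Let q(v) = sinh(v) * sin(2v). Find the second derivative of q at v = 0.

4

Write out both Maclaurin series and multiply, keeping only the needed powers.
The coefficient of v^2 in the expansion is 2, so q′′(0) = 2! * (2) = 4.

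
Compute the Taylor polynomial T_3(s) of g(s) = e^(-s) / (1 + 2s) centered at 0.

-79*s^3/6 + 13*s^2/2 - 3*s + 1

Take the Cauchy product of the two expansions.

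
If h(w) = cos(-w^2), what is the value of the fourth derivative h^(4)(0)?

Differentiate repeatedly and evaluate at the center.
The coefficient of w^4 in the expansion is -1/2, so h^(4)(0) = 4! * (-1/2) = -12.

-12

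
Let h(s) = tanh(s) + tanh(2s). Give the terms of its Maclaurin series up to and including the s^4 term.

Combine the two series term by term.
[s^0] = 0;  [s^1] = 3;  [s^2] = 0;  [s^3] = -3;  [s^4] = 0.

-3*s^3 + 3*s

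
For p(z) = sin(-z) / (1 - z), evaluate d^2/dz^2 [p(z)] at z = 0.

Multiply the numerator's expansion by the denominator's geometric series.
The coefficient of z^2 in the expansion is -1, so p′′(0) = 2! * (-1) = -2.

-2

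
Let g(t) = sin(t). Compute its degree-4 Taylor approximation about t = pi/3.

g(pi/3) = sqrt(3)/2
g′(pi/3) = 1/2
g′′(pi/3) = -sqrt(3)/2
g′′′(pi/3) = -1/2
g^(4)(pi/3) = sqrt(3)/2
Then c_k = g^(k)(pi/3)/k! gives each Taylor coefficient.

sqrt(3)*(t - pi/3)^4/48 - (t - pi/3)^3/12 - sqrt(3)*(t - pi/3)^2/4 + (t - pi/3)/2 + sqrt(3)/2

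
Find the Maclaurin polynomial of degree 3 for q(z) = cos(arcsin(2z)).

Compose series: expand the inner function first, then feed it into the outer expansion.

1 - 2*z^2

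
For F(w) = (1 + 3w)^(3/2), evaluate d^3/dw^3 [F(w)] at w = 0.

-81/8

Use the known series and substitute for the argument.
The coefficient of w^3 in the expansion is -27/16, so F′′′(0) = 3! * (-27/16) = -81/8.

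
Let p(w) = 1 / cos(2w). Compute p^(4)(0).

Write the quotient as an unknown series and match coefficients against numerator = denominator · series.
The coefficient of w^4 in the expansion is 10/3, so p^(4)(0) = 4! * (10/3) = 80.

80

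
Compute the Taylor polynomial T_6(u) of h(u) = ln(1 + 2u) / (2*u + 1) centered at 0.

Expand 1/(denominator) as a geometric series and multiply by the numerator's series.
h(0) = 0
h′(0) = 2
h′′(0) = -12
h′′′(0) = 88
h^(4)(0) = -800
h^(5)(0) = 8768
h^(6)(0) = -112896
The Taylor polynomial is Σ h^(k)(0)/k! · u^k.

-784*u^6/5 + 1096*u^5/15 - 100*u^4/3 + 44*u^3/3 - 6*u^2 + 2*u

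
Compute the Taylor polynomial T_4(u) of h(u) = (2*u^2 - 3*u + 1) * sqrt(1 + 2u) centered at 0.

-25*u^4/8 + 4*u^3 - 3*u^2/2 - 2*u + 1

Distribute the polynomial across the series and collect like powers.
[u^0] = 1;  [u^1] = -2;  [u^2] = -3/2;  [u^3] = 4;  [u^4] = -25/8.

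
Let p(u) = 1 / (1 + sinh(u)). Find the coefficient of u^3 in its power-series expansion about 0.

Write 1/(1+u) = 1 - u + u^2 - u^3 + ... and substitute the series for u.
p(0) = 1
p′(0) = -1
p′′(0) = 2
p′′′(0) = -7
The Taylor polynomial is Σ p^(k)(0)/k! · u^k.

-7/6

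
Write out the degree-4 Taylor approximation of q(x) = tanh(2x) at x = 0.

-8*x^3/3 + 2*x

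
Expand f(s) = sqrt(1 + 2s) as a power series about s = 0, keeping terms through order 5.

Compute the successive derivatives at the expansion point and divide by k!.
f(0) = 1
f′(0) = 1
f′′(0) = -1
f′′′(0) = 3
f^(4)(0) = -15
f^(5)(0) = 105

7*s^5/8 - 5*s^4/8 + s^3/2 - s^2/2 + s + 1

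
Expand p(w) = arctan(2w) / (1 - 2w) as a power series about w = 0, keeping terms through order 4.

32*w^4/3 + 16*w^3/3 + 4*w^2 + 2*w

Multiply the two series term by term and collect like powers.
p(0) = 0
p′(0) = 2
p′′(0) = 8
p′′′(0) = 32
p^(4)(0) = 256
Then c_k = p^(k)(0)/k! gives each Taylor coefficient.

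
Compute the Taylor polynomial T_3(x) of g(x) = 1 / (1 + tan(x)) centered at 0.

Write 1/(1+u) = 1 - u + u^2 - u^3 + ... and substitute the series for u.
g(0) = 1
g′(0) = -1
g′′(0) = 2
g′′′(0) = -8
The Taylor polynomial is Σ g^(k)(0)/k! · x^k.

-4*x^3/3 + x^2 - x + 1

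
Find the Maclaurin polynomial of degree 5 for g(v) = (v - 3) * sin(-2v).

Multiply each power in the prefactor through the base expansion.
g(0) = 0
g′(0) = 6
g′′(0) = -4
g′′′(0) = -24
g^(4)(0) = 32
g^(5)(0) = 96

4*v^5/5 + 4*v^4/3 - 4*v^3 - 2*v^2 + 6*v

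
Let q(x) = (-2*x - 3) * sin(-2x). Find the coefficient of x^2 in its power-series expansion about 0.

4

Distribute the polynomial across the series and collect like powers.
q(0) = 0
q′(0) = 6
q′′(0) = 8
So c_2 = q′′(0)/2! = 4.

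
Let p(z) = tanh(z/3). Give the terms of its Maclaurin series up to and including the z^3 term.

-z^3/81 + z/3

Differentiate repeatedly and evaluate at the center.
p(0) = 0
p′(0) = 1/3
p′′(0) = 0
p′′′(0) = -2/27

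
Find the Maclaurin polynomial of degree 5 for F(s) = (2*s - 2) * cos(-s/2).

Shift and add copies of the series according to the polynomial's terms.
F(0) = -2
F′(0) = 2
F′′(0) = 1/2
F′′′(0) = -3/2
F^(4)(0) = -1/8
F^(5)(0) = 5/8

s^5/192 - s^4/192 - s^3/4 + s^2/4 + 2*s - 2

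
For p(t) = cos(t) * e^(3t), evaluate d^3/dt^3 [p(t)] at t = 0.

Write out both Maclaurin series and multiply, keeping only the needed powers.
From the series, [t^3] p = 3; multiply by 3! = 6 to get 18.

18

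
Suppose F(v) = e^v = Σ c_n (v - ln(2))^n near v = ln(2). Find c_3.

1/3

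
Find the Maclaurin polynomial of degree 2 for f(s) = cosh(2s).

Differentiate repeatedly and evaluate at the center.

2*s^2 + 1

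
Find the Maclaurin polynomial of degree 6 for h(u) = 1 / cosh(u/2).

Invert the denominator's series and multiply.
h(0) = 1
h′(0) = 0
h′′(0) = -1/4
h′′′(0) = 0
h^(4)(0) = 5/16
h^(5)(0) = 0
h^(6)(0) = -61/64

-61*u^6/46080 + 5*u^4/384 - u^2/8 + 1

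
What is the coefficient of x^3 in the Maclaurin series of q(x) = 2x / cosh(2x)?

Write the quotient as an unknown series and match coefficients against numerator = denominator · series.

-4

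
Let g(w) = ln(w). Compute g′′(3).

From the series, [(w - 3)^2] g = -1/18; multiply by 2! = 2 to get -1/9.

-1/9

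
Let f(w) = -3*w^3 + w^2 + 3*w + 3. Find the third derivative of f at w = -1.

-18

The coefficient of (w + 1)^3 in the expansion is -3, so f′′′(-1) = 3! * (-3) = -18.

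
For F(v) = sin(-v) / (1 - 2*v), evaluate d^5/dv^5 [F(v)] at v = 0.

Multiply the numerator's expansion by the denominator's geometric series.
From the series, [v^5] F = -1841/120; multiply by 5! = 120 to get -1841.

-1841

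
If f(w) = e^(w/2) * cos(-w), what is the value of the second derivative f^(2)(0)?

Write out both Maclaurin series and multiply, keeping only the needed powers.
From the series, [w^2] f = -3/8; multiply by 2! = 2 to get -3/4.

-3/4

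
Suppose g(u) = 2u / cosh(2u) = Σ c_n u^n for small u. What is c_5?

20/3

Invert the denominator's series and multiply.
[u^0] = 0;  [u^1] = 2;  [u^2] = 0;  [u^3] = -4;  [u^4] = 0;  [u^5] = 20/3.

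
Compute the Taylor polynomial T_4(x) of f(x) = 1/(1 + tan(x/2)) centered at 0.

5*x^4/48 - x^3/6 + x^2/4 - x/2 + 1

Compose series: expand the inner function first, then feed it into the outer expansion.
f(0) = 1
f′(0) = -1/2
f′′(0) = 1/2
f′′′(0) = -1
f^(4)(0) = 5/2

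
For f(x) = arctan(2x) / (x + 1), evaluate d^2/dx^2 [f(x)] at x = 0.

-4

Multiply the numerator's expansion by the denominator's geometric series.
From the series, [x^2] f = -2; multiply by 2! = 2 to get -4.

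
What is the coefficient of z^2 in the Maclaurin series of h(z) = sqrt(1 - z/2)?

-1/32

h(0) = 1
h′(0) = -1/4
h′′(0) = -1/16
Dividing each by k! gives the coefficients c_0, ..., c_2.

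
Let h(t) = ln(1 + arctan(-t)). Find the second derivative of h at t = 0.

-1

Substitute the inner expansion into the outer series and collect powers.
From the series, [t^2] h = -1/2; multiply by 2! = 2 to get -1.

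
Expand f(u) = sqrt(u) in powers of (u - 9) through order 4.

[(u - 9)^0] = 3;  [(u - 9)^1] = 1/6;  [(u - 9)^2] = -1/216;  [(u - 9)^3] = 1/3888;  [(u - 9)^4] = -5/279936.

-5*(u - 9)^4/279936 + (u - 9)^3/3888 - (u - 9)^2/216 + (u - 9)/6 + 3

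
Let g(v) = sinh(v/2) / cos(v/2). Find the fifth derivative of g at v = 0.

Invert the denominator's series and multiply.
The coefficient of v^5 in the expansion is 3/320, so g^(5)(0) = 5! * (3/320) = 9/8.

9/8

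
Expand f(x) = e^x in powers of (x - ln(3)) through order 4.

f(ln(3)) = 3
f′(ln(3)) = 3
f′′(ln(3)) = 3
f′′′(ln(3)) = 3
f^(4)(ln(3)) = 3
Then c_k = f^(k)(ln(3))/k! gives each Taylor coefficient.

(x - ln(3))^4/8 + (x - ln(3))^3/2 + 3*(x - ln(3))^2/2 + 3*(x - ln(3)) + 3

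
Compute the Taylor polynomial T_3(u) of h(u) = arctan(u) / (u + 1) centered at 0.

2*u^3/3 - u^2 + u

Use 1/(1 - r) = Σ r^k on the denominator, then take the Cauchy product.
h(0) = 0
h′(0) = 1
h′′(0) = -2
h′′′(0) = 4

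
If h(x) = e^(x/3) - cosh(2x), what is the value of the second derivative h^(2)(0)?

Add the two expansions coefficient-wise.
The coefficient of x^2 in the expansion is -35/18, so h′′(0) = 2! * (-35/18) = -35/9.

-35/9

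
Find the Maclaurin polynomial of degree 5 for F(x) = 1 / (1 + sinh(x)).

-181*x^5/120 + 4*x^4/3 - 7*x^3/6 + x^2 - x + 1

Expand as Σ (-1)^k u^k with u equal to the inner function's series.
F(0) = 1
F′(0) = -1
F′′(0) = 2
F′′′(0) = -7
F^(4)(0) = 32
F^(5)(0) = -181
The Taylor polynomial is Σ F^(k)(0)/k! · x^k.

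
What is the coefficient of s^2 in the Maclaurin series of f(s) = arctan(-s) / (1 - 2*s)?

-2

Multiply the numerator's expansion by the denominator's geometric series.
f(0) = 0
f′(0) = -1
f′′(0) = -4
Dividing each by k! gives the coefficients c_0, ..., c_2.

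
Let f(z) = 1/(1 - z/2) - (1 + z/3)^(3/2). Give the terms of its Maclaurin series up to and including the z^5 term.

649*z^5/20736 + 215*z^4/3456 + 55*z^3/432 + 5*z^2/24

Combine the two series term by term.
f(0) = 0
f′(0) = 0
f′′(0) = 5/12
f′′′(0) = 55/72
f^(4)(0) = 215/144
f^(5)(0) = 3245/864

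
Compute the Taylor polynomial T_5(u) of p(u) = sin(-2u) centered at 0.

-4*u^5/15 + 4*u^3/3 - 2*u

Differentiate repeatedly and evaluate at the center.
p(0) = 0
p′(0) = -2
p′′(0) = 0
p′′′(0) = 8
p^(4)(0) = 0
p^(5)(0) = -32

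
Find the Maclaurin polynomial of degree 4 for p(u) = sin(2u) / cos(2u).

8*u^3/3 + 2*u

Invert the denominator's series and multiply.
p(0) = 0
p′(0) = 2
p′′(0) = 0
p′′′(0) = 16
p^(4)(0) = 0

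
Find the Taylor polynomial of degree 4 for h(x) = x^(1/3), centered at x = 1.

h(1) = 1
h′(1) = 1/3
h′′(1) = -2/9
h′′′(1) = 10/27
h^(4)(1) = -80/81
Then c_k = h^(k)(1)/k! gives each Taylor coefficient.

-10*(x - 1)^4/243 + 5*(x - 1)^3/81 - (x - 1)^2/9 + (x - 1)/3 + 1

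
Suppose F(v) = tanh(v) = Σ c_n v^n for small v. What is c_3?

Compute the successive derivatives at the expansion point and divide by k!.

-1/3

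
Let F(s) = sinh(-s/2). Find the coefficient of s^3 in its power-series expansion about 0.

-1/48

Use the known series and substitute for the argument.
F(0) = 0
F′(0) = -1/2
F′′(0) = 0
F′′′(0) = -1/8
So c_3 = F′′′(0)/3! = -1/48.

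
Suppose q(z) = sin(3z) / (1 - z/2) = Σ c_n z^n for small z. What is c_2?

Write out both Maclaurin series and multiply, keeping only the needed powers.
q(0) = 0
q′(0) = 3
q′′(0) = 3

3/2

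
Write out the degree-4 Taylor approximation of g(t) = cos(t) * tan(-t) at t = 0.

t^3/6 - t

Write out both Maclaurin series and multiply, keeping only the needed powers.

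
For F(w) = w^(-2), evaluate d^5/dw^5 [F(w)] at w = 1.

The coefficient of (w - 1)^5 in the expansion is -6, so F^(5)(1) = 5! * (-6) = -720.

-720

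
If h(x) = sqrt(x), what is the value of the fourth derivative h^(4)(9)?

-5/11664

The coefficient of (x - 9)^4 in the expansion is -5/279936, so h^(4)(9) = 4! * (-5/279936) = -5/11664.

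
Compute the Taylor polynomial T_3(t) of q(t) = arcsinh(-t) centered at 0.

Compute the successive derivatives at the expansion point and divide by k!.
q(0) = 0
q′(0) = -1
q′′(0) = 0
q′′′(0) = 1

t^3/6 - t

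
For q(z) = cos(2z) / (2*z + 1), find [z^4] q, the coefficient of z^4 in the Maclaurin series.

Use 1/(1 - r) = Σ r^k on the denominator, then take the Cauchy product.
So c_4 = q^(4)(0)/4! = 26/3.

26/3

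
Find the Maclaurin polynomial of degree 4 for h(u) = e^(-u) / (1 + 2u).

211*u^4/8 - 79*u^3/6 + 13*u^2/2 - 3*u + 1

Expand each factor separately, then convolve coefficients.
h(0) = 1
h′(0) = -3
h′′(0) = 13
h′′′(0) = -79
h^(4)(0) = 633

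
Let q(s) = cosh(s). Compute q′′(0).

From the series, [s^2] q = 1/2; multiply by 2! = 2 to get 1.

1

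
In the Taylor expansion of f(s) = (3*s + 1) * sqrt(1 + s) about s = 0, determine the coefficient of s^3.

Multiply each power in the prefactor through the base expansion.
f(0) = 1
f′(0) = 7/2
f′′(0) = 11/4
f′′′(0) = -15/8
Then c_k = f^(k)(0)/k! gives each Taylor coefficient.

-5/16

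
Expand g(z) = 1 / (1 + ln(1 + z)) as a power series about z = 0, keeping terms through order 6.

3289*z^6/360 - 347*z^5/60 + 11*z^4/3 - 7*z^3/3 + 3*z^2/2 - z + 1

Write 1/(1+u) = 1 - u + u^2 - u^3 + ... and substitute the series for u.
g(0) = 1
g′(0) = -1
g′′(0) = 3
g′′′(0) = -14
g^(4)(0) = 88
g^(5)(0) = -694
g^(6)(0) = 6578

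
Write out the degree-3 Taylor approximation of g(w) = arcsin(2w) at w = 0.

4*w^3/3 + 2*w

g(0) = 0
g′(0) = 2
g′′(0) = 0
g′′′(0) = 8
Then c_k = g^(k)(0)/k! gives each Taylor coefficient.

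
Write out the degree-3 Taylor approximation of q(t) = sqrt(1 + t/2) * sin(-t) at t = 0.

19*t^3/96 - t^2/4 - t

Take the Cauchy product of the two expansions.
[t^0] = 0;  [t^1] = -1;  [t^2] = -1/4;  [t^3] = 19/96.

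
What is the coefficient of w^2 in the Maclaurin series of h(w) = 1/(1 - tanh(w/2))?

1/4

Let u equal the inner series; expand the outer function in u and truncate.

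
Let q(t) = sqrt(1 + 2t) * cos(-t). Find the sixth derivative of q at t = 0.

Take the Cauchy product of the two expansions.
From the series, [t^6] q = -46/45; multiply by 6! = 720 to get -736.

-736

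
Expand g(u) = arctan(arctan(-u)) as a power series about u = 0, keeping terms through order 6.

-11*u^5/15 + 2*u^3/3 - u

Let u equal the inner series; expand the outer function in u and truncate.
g(0) = 0
g′(0) = -1
g′′(0) = 0
g′′′(0) = 4
g^(4)(0) = 0
g^(5)(0) = -88
g^(6)(0) = 0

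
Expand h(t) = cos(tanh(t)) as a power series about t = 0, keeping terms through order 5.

3*t^4/8 - t^2/2 + 1

Let u equal the inner series; expand the outer function in u and truncate.
[t^0] = 1;  [t^1] = 0;  [t^2] = -1/2;  [t^3] = 0;  [t^4] = 3/8;  [t^5] = 0.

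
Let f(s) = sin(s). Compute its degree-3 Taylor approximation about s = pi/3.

Differentiate repeatedly and evaluate at the center.
[(s - pi/3)^0] = sqrt(3)/2;  [(s - pi/3)^1] = 1/2;  [(s - pi/3)^2] = -sqrt(3)/4;  [(s - pi/3)^3] = -1/12.

-(s - pi/3)^3/12 - sqrt(3)*(s - pi/3)^2/4 + (s - pi/3)/2 + sqrt(3)/2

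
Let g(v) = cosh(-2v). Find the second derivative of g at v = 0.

Differentiate repeatedly and evaluate at the center.
From the series, [v^2] g = 2; multiply by 2! = 2 to get 4.

4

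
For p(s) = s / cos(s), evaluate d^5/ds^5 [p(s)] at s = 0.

Divide the numerator series by the denominator series (power-series long division).
The coefficient of s^5 in the expansion is 5/24, so p^(5)(0) = 5! * (5/24) = 25.

25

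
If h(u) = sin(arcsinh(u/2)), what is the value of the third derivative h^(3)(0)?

Substitute the inner expansion into the outer series and collect powers.
The coefficient of u^3 in the expansion is -1/24, so h′′′(0) = 3! * (-1/24) = -1/4.

-1/4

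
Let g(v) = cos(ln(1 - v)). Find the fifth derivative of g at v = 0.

-40

Compose series: expand the inner function first, then feed it into the outer expansion.
The coefficient of v^5 in the expansion is -1/3, so g^(5)(0) = 5! * (-1/3) = -40.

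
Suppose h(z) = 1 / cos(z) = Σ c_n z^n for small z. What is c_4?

Invert the denominator's series and multiply.
h(0) = 1
h′(0) = 0
h′′(0) = 1
h′′′(0) = 0
h^(4)(0) = 5
So c_4 = h^(4)(0)/4! = 5/24.

5/24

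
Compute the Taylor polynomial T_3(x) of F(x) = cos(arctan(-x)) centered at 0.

Plug the Maclaurin series of the inner function into that of the outer and collect terms.

1 - x^2/2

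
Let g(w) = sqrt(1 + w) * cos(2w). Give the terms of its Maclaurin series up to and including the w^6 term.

Multiply the two series term by term and collect like powers.

-5281*w^6/46080 + 181*w^5/768 + 337*w^4/384 - 15*w^3/16 - 17*w^2/8 + w/2 + 1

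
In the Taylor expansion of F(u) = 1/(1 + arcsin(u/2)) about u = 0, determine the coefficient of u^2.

1/4

Let u equal the inner series; expand the outer function in u and truncate.
F(0) = 1
F′(0) = -1/2
F′′(0) = 1/2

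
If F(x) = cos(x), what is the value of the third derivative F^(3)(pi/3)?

The coefficient of (x - pi/3)^3 in the expansion is sqrt(3)/12, so F′′′(pi/3) = 3! * (sqrt(3)/12) = sqrt(3)/2.

sqrt(3)/2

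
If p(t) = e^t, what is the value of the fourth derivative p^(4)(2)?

e^(2)

The coefficient of (t - 2)^4 in the expansion is e^(2)/24, so p^(4)(2) = 4! * (e^(2)/24) = e^(2).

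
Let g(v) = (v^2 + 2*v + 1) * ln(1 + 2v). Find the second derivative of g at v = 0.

4

Distribute the polynomial across the series and collect like powers.
The coefficient of v^2 in the expansion is 2, so g′′(0) = 2! * (2) = 4.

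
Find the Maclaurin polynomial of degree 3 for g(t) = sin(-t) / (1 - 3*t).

Multiply the numerator's expansion by the denominator's geometric series.

-53*t^3/6 - 3*t^2 - t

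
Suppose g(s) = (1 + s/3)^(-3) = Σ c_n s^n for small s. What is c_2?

g(0) = 1
g′(0) = -1
g′′(0) = 4/3

2/3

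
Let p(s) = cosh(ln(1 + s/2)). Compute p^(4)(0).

Compose series: expand the inner function first, then feed it into the outer expansion.
From the series, [s^4] p = 1/32; multiply by 4! = 24 to get 3/4.

3/4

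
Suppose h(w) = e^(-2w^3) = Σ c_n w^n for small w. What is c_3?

-2

h(0) = 1
h′(0) = 0
h′′(0) = 0
h′′′(0) = -12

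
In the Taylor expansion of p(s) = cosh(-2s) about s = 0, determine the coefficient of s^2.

2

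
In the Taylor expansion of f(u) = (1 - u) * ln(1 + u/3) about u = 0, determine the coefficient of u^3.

Distribute the polynomial across the series and collect like powers.
[u^0] = 0;  [u^1] = 1/3;  [u^2] = -7/18;  [u^3] = 11/162.

11/162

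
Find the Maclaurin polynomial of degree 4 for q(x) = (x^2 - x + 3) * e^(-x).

Distribute the polynomial across the series and collect like powers.
[x^0] = 3;  [x^1] = -4;  [x^2] = 7/2;  [x^3] = -2;  [x^4] = 19/24.

19*x^4/24 - 2*x^3 + 7*x^2/2 - 4*x + 3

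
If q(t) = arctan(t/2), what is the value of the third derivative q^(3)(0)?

-1/4

From the series, [t^3] q = -1/24; multiply by 3! = 6 to get -1/4.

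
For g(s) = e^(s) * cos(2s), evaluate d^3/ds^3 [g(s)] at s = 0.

-11

Take the Cauchy product of the two expansions.
From the series, [s^3] g = -11/6; multiply by 3! = 6 to get -11.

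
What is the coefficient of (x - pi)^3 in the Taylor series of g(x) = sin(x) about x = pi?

1/6

Use the known series and substitute for the argument.
[(x - pi)^0] = 0;  [(x - pi)^1] = -1;  [(x - pi)^2] = 0;  [(x - pi)^3] = 1/6.
So c_3 = g′′′(pi)/3! = 1/6.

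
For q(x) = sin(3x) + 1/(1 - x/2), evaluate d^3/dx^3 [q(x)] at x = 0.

Add the two expansions coefficient-wise.
From the series, [x^3] q = -35/8; multiply by 3! = 6 to get -105/4.

-105/4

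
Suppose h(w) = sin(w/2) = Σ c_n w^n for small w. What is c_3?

-1/48

[w^0] = 0;  [w^1] = 1/2;  [w^2] = 0;  [w^3] = -1/48.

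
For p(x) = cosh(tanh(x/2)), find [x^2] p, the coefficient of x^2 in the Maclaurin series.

Plug the Maclaurin series of the inner function into that of the outer and collect terms.
p(0) = 1
p′(0) = 0
p′′(0) = 1/4
So c_2 = p′′(0)/2! = 1/8.

1/8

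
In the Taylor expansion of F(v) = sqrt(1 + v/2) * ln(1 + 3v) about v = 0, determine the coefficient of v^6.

Multiply the two series term by term and collect like powers.
F(0) = 0
F′(0) = 3
F′′(0) = -15/2
F′′′(0) = 747/16
F^(4)(0) = -6849/16
F^(5)(0) = 1327527/256
F^(6)(0) = -40046589/512
Then c_k = F^(k)(0)/k! gives each Taylor coefficient.

-4449621/40960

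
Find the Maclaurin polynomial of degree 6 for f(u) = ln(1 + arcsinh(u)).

-4*u^6/45 + 13*u^5/120 - u^4/12 + u^3/6 - u^2/2 + u

Compose series: expand the inner function first, then feed it into the outer expansion.
f(0) = 0
f′(0) = 1
f′′(0) = -1
f′′′(0) = 1
f^(4)(0) = -2
f^(5)(0) = 13
f^(6)(0) = -64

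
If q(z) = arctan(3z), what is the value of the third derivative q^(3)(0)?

Compute the successive derivatives at the expansion point and divide by k!.
From the series, [z^3] q = -9; multiply by 3! = 6 to get -54.

-54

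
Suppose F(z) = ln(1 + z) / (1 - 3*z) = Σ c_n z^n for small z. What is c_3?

47/6

Multiply the numerator's expansion by the denominator's geometric series.
[z^0] = 0;  [z^1] = 1;  [z^2] = 5/2;  [z^3] = 47/6.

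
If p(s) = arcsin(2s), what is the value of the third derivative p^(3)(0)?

8

The coefficient of s^3 in the expansion is 4/3, so p′′′(0) = 3! * (4/3) = 8.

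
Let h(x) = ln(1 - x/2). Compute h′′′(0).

-1/4

From the series, [x^3] h = -1/24; multiply by 3! = 6 to get -1/4.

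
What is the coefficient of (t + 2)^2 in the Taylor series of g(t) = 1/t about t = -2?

g(-2) = -1/2
g′(-2) = -1/4
g′′(-2) = -1/4
So c_2 = g′′(-2)/2! = -1/8.

-1/8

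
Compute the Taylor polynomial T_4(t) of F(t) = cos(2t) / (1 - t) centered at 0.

Take the Cauchy product of the two expansions.
F(0) = 1
F′(0) = 1
F′′(0) = -2
F′′′(0) = -6
F^(4)(0) = -8

-t^4/3 - t^3 - t^2 + t + 1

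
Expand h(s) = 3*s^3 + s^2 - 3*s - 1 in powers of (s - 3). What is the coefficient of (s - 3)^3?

c_3 = h′′′(3)/3! = 3.

3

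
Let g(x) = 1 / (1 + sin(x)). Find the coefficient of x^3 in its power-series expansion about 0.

-5/6

Expand as Σ (-1)^k u^k with u equal to the inner function's series.
[x^0] = 1;  [x^1] = -1;  [x^2] = 1;  [x^3] = -5/6.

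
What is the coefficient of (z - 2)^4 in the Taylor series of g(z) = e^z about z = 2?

e^(2)/24

g(2) = e^(2)
g′(2) = e^(2)
g′′(2) = e^(2)
g′′′(2) = e^(2)
g^(4)(2) = e^(2)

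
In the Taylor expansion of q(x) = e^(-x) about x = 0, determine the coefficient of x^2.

1/2

q(0) = 1
q′(0) = -1
q′′(0) = 1
The Taylor polynomial is Σ q^(k)(0)/k! · x^k.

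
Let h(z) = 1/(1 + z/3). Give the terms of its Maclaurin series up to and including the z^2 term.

Differentiate repeatedly and evaluate at the center.
h(0) = 1
h′(0) = -1/3
h′′(0) = 2/9

z^2/9 - z/3 + 1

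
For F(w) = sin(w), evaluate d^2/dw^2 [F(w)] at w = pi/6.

-1/2

The coefficient of (w - pi/6)^2 in the expansion is -1/4, so F′′(pi/6) = 2! * (-1/4) = -1/2.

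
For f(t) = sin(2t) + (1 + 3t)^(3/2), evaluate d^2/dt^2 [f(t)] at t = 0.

27/4

Combine the two series term by term.
The coefficient of t^2 in the expansion is 27/8, so f′′(0) = 2! * (27/8) = 27/4.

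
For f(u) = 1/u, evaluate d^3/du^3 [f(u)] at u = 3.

-2/27

The coefficient of (u - 3)^3 in the expansion is -1/81, so f′′′(3) = 3! * (-1/81) = -2/27.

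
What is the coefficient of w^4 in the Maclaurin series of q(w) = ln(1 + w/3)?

-1/324

Compute the successive derivatives at the expansion point and divide by k!.
q(0) = 0
q′(0) = 1/3
q′′(0) = -1/9
q′′′(0) = 2/27
q^(4)(0) = -2/27
So c_4 = q^(4)(0)/4! = -1/324.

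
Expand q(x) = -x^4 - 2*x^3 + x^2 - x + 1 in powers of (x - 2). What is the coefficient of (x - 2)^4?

Differentiate repeatedly and evaluate at the center.
q(2) = -29
q′(2) = -53
q′′(2) = -70
q′′′(2) = -60
q^(4)(2) = -24
So c_4 = q^(4)(2)/4! = -1.

-1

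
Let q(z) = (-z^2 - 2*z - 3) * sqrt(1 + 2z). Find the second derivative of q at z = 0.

-3

Multiply each power in the prefactor through the base expansion.
From the series, [z^2] q = -3/2; multiply by 2! = 2 to get -3.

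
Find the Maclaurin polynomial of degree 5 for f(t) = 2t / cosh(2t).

20*t^5/3 - 4*t^3 + 2*t

Write the quotient as an unknown series and match coefficients against numerator = denominator · series.
f(0) = 0
f′(0) = 2
f′′(0) = 0
f′′′(0) = -24
f^(4)(0) = 0
f^(5)(0) = 800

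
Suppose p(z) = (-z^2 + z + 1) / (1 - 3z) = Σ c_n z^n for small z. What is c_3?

Shift and add copies of the series according to the polynomial's terms.
p(0) = 1
p′(0) = 4
p′′(0) = 22
p′′′(0) = 198
So c_3 = p′′′(0)/3! = 33.

33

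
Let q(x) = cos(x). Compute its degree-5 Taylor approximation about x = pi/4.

Differentiate repeatedly and evaluate at the center.
q(pi/4) = sqrt(2)/2
q′(pi/4) = -sqrt(2)/2
q′′(pi/4) = -sqrt(2)/2
q′′′(pi/4) = sqrt(2)/2
q^(4)(pi/4) = sqrt(2)/2
q^(5)(pi/4) = -sqrt(2)/2

-sqrt(2)*(x - pi/4)^5/240 + sqrt(2)*(x - pi/4)^4/48 + sqrt(2)*(x - pi/4)^3/12 - sqrt(2)*(x - pi/4)^2/4 - sqrt(2)*(x - pi/4)/2 + sqrt(2)/2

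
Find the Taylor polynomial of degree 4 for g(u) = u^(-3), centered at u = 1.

15*(u - 1)^4 - 10*(u - 1)^3 + 6*(u - 1)^2 - 3*(u - 1) + 1

g(1) = 1
g′(1) = -3
g′′(1) = 12
g′′′(1) = -60
g^(4)(1) = 360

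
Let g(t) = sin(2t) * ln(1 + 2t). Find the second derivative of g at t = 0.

8

Take the Cauchy product of the two expansions.
The coefficient of t^2 in the expansion is 4, so g′′(0) = 2! * (4) = 8.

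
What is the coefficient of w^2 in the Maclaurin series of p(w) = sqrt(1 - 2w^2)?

p(0) = 1
p′(0) = 0
p′′(0) = -2
So c_2 = p′′(0)/2! = -1.

-1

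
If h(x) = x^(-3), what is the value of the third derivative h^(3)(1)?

-60

Use the known series and substitute for the argument.
From the series, [(x - 1)^3] h = -10; multiply by 3! = 6 to get -60.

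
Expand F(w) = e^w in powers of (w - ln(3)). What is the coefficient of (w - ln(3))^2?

3/2

F(ln(3)) = 3
F′(ln(3)) = 3
F′′(ln(3)) = 3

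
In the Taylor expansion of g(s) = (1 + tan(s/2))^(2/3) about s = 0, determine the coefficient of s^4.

Substitute the inner expansion into the outer series and collect powers.
g(0) = 1
g′(0) = 1/3
g′′(0) = -1/18
g′′′(0) = 11/54
g^(4)(0) = -25/162
So c_4 = g^(4)(0)/4! = -25/3888.

-25/3888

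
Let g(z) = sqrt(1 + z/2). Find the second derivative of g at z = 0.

-1/16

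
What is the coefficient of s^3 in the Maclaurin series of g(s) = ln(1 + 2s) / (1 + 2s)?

44/3

Multiply the two series term by term and collect like powers.
g(0) = 0
g′(0) = 2
g′′(0) = -12
g′′′(0) = 88
Dividing each by k! gives the coefficients c_0, ..., c_3.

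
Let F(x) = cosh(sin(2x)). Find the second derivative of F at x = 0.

4

Compose series: expand the inner function first, then feed it into the outer expansion.
The coefficient of x^2 in the expansion is 2, so F′′(0) = 2! * (2) = 4.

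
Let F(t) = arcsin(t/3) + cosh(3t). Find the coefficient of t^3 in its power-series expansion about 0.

1/162

Add the two expansions coefficient-wise.
F(0) = 1
F′(0) = 1/3
F′′(0) = 9
F′′′(0) = 1/27
So c_3 = F′′′(0)/3! = 1/162.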